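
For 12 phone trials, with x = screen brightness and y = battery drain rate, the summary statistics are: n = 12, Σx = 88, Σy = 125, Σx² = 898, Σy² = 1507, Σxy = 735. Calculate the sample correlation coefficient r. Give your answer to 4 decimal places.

-0.7984

S_xy = nΣxy − ΣxΣy = 12·735 − 88·125 = 8820 − 11000 = -2180
S_xx = nΣx² − (Σx)² = 12·898 − 88² = 10776 − 7744 = 3032
S_yy = nΣy² − (Σy)² = 12·1507 − 125² = 18084 − 15625 = 2459
r = S_xy / √(S_xx·S_yy) = -2180 / √(3032·2459) = -2180 / √7455688 = -2180 / 2730.5106 = -0.7984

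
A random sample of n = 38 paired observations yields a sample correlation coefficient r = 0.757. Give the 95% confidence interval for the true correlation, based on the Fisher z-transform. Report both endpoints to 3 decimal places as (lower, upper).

(0.577, 0.867)

Fisher z: z_r = atanh(r) = ½·ln((1+0.757)/(1−0.757)) = 0.989151
SE(z) = 1/√(n−3) = 1/√35 = 0.169031
95% ⇒ z* = 1.960; margin = 1.960·0.169031 = 0.331301
CI on z-scale: (0.657850, 1.320452)
Back-transform: tanh(0.657850) = 0.576931, tanh(1.320452) = 0.866896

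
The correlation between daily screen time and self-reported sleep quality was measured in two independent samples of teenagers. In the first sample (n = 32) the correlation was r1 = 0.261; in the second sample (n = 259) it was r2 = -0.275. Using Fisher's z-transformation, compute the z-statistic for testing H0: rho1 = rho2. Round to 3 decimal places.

Fisher z-transforms: z1 = atanh(0.261) = 0.267181, z2 = atanh(-0.275) = -0.282265; difference d = 0.549446
Var(d) = 1/29 + 1/256 = 0.0344828 + 0.0039062 = 0.0383890
z = d/√Var(d) = 0.549446 / √0.0383890 = 0.549446 / 0.195931 = 2.804

2.804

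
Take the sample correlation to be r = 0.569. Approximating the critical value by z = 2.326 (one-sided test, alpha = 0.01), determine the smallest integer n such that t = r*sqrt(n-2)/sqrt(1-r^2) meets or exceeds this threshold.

14

Need r·√(n−2)/√(1−r²) ≥ 2.326
√(n−2) ≥ 2.326·√(1−0.323761) / 0.569 = 2.326·0.822338 / 0.569 = 3.3616
n−2 ≥ 11.3004  ⇒  n ≥ 13.3004
Smallest integer n = 14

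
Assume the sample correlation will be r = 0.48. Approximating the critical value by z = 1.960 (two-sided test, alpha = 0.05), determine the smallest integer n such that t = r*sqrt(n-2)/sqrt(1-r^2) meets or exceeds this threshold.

15

Need r·√(n−2)/√(1−r²) ≥ 1.960
√(n−2) ≥ 1.960·√(1−0.2304) / 0.48 = 1.960·0.877268 / 0.48 = 3.5822
n−2 ≥ 12.8322  ⇒  n ≥ 14.8322
Smallest integer n = 15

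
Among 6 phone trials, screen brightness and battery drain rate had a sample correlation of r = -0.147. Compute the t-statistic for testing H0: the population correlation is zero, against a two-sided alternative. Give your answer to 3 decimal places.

t = r·√(n−2) / √(1−r²) with r = -0.147, n = 6
  = -0.147·√4 / √(1 − 0.021609)
  = -0.147·2.000000 / 0.989136
  = -0.294000 / 0.989136 = -0.297

-0.297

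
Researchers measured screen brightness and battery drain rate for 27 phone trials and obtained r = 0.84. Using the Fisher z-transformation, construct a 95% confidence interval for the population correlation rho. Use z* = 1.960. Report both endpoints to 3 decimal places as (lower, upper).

(0.676, 0.925)

z_r = atanh(0.84) = 1.221174;  SE = 1/√(n−3) = 1/√24 = 0.204124
z-limits: 1.221174 ± 1.960·0.204124 = 1.221174 ± 0.400083 = [0.821091, 1.621257]
ρ-limits: (tanh 0.821091, tanh 1.621257) = (0.676, 0.925)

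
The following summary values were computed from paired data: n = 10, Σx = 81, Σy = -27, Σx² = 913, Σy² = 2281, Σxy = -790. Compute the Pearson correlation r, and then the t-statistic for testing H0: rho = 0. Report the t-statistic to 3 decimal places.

-3.292

S_xy = nΣxy − ΣxΣy = 10·(-790) − 81·(-27) = -7900 − (-2187) = -5713
S_xx = nΣx² − (Σx)² = 10·913 − 81² = 9130 − 6561 = 2569
S_yy = nΣy² − (Σy)² = 10·2281 − (-27)² = 22810 − 729 = 22081
r = S_xy / √(S_xx·S_yy) = -5713 / √(2569·22081) = -5713 / √56726089 = -5713 / 7531.6724 = -0.7585
t = r·√(n−2)/√(1−r²) = -0.7585·√8 / √(1−0.575322) = -2.145362 / 0.651673 = -3.292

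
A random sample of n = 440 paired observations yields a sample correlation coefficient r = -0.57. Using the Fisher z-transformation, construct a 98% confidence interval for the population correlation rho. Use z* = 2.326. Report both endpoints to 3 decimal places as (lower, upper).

z_r = atanh(-0.57) = -0.647523;  SE = 1/√(n−3) = 1/√437 = 0.047836
z-limits: -0.647523 ± 2.326·0.047836 = -0.647523 ± 0.111267 = [-0.758790, -0.536256]
ρ-limits: (tanh -0.758790, tanh -0.536256) = (-0.640, -0.490)

(-0.640, -0.490)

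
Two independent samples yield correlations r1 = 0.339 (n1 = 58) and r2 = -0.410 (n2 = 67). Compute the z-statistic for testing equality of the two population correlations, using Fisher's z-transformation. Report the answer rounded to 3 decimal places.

Fisher z-transforms: z1 = atanh(0.339) = 0.352962, z2 = atanh(-0.410) = -0.435611; difference d = 0.788573
Var(d) = 1/55 + 1/64 = 0.0181818 + 0.0156250 = 0.0338068
z = d/√Var(d) = 0.788573 / √0.0338068 = 0.788573 / 0.183866 = 4.289

4.289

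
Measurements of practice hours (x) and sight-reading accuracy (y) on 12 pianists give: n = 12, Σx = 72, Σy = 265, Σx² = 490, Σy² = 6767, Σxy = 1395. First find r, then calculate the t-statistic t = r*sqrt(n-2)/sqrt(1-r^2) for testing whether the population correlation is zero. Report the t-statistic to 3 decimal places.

-5.028

S_xy = nΣxy − ΣxΣy = 12·1395 − 72·265 = 16740 − 19080 = -2340
S_xx = nΣx² − (Σx)² = 12·490 − 72² = 5880 − 5184 = 696
S_yy = nΣy² − (Σy)² = 12·6767 − 265² = 81204 − 70225 = 10979
r = S_xy / √(S_xx·S_yy) = -2340 / √(696·10979) = -2340 / √7641384 = -2340 / 2764.3053 = -0.8465
t = r·√(n−2)/√(1−r²) = -0.8465·√10 / √(1−0.716562) = -2.676868 / 0.532389 = -5.028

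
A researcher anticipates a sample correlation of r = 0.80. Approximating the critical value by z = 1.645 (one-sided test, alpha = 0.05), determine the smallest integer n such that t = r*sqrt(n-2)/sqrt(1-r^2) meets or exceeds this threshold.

Need r·√(n−2)/√(1−r²) ≥ 1.645
√(n−2) ≥ 1.645·√(1−0.6400) / 0.80 = 1.645·0.600000 / 0.80 = 1.2337
n−2 ≥ 1.5220  ⇒  n ≥ 3.5220
Smallest integer n = 4

4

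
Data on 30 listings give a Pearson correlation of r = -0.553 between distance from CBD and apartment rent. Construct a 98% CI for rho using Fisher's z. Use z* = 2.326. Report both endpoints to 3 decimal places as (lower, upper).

z_r = atanh(-0.553) = -0.622693;  SE = 1/√(n−3) = 1/√27 = 0.192450
z-limits: -0.622693 ± 2.326·0.192450 = -0.622693 ± 0.447639 = [-1.070332, -0.175054]
ρ-limits: (tanh -1.070332, tanh -0.175054) = (-0.790, -0.173)

(-0.790, -0.173)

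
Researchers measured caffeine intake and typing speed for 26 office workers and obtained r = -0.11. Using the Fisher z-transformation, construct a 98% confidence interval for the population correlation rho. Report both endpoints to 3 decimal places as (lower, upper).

z_r = atanh(-0.11) = -0.110447;  SE = 1/√(n−3) = 1/√23 = 0.208514
z-limits: -0.110447 ± 2.326·0.208514 = -0.110447 ± 0.485004 = [-0.595451, 0.374557]
ρ-limits: (tanh -0.595451, tanh 0.374557) = (-0.534, 0.358)

(-0.534, 0.358)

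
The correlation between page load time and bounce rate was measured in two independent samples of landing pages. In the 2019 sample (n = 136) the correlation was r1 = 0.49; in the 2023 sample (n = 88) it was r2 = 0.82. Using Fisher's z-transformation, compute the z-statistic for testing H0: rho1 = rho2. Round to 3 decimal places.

-4.470

Fisher z-transforms: z1 = atanh(0.49) = 0.536060, z2 = atanh(0.82) = 1.156817; difference d = -0.620757
Var(d) = 1/133 + 1/85 = 0.0075188 + 0.0117647 = 0.0192835
z = d/√Var(d) = -0.620757 / √0.0192835 = -0.620757 / 0.138865 = -4.470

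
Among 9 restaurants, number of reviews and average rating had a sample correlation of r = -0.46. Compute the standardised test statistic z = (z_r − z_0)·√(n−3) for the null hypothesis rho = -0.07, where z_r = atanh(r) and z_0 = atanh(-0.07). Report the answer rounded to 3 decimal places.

Fisher z: atanh(-0.46) = -0.497311, atanh(-0.07) = -0.070115
z = (z_r − z_0)·√(n−3) = (-0.497311 − (-0.070115))·√6 = -0.427196 · 2.449490 = -1.046

-1.046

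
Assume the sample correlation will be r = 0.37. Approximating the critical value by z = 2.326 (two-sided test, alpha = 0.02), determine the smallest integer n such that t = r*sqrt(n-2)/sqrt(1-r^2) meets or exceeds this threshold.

r√(n−2)/√(1−r²) ≥ 2.326  ⇔  n−2 ≥ (2.326)²·(1−r²)/r²
(1−r²)/r² = (1−0.1369)/0.1369 = 6.3046
n ≥ 2 + 5.410276·6.3046 = 2 + 34.1096 = 36.1096
⌈36.1096⌉ = 37

37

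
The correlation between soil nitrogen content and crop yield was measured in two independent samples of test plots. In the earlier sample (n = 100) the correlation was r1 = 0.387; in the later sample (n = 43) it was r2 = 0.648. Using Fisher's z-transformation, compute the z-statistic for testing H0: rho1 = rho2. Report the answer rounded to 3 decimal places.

-1.935

z1 = atanh(0.387) = 0.408267,  z2 = atanh(0.648) = 0.771843
SE = √(1/(n1−3) + 1/(n2−3)) = √(1/97 + 1/40) = √(0.0103093 + 0.0250000) = √0.0353093 = 0.187908
z = (z1 − z2)/SE = (0.408267 − 0.771843) / 0.187908 = -0.363576 / 0.187908 = -1.935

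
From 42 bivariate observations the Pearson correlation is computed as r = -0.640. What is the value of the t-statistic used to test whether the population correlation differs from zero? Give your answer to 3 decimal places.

-5.268

1 − r² = 1 − 0.409600 = 0.590400;  √(1−r²) = 0.768375
√(n−2) = √40 = 6.324555
t = r·√(n−2)/√(1−r²) = -0.640 · 6.324555 / 0.768375 = -5.268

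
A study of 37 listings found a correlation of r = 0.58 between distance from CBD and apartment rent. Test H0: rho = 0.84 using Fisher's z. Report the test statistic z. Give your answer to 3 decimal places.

-3.258

Fisher z: atanh(0.58) = 0.662463, atanh(0.84) = 1.221174
z = (z_r − z_0)·√(n−3) = (0.662463 − 1.221174)·√34 = -0.558711 · 5.830952 = -3.258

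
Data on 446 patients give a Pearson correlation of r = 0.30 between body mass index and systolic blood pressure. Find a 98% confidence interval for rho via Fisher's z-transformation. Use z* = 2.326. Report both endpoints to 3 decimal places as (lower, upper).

(0.196, 0.397)

Fisher z: z_r = atanh(r) = ½·ln((1+0.30)/(1−0.30)) = 0.309520
SE(z) = 1/√(n−3) = 1/√443 = 0.047511
98% ⇒ z* = 2.326; margin = 2.326·0.047511 = 0.110511
CI on z-scale: (0.199009, 0.420031)
Back-transform: tanh(0.199009) = 0.196423, tanh(0.420031) = 0.396957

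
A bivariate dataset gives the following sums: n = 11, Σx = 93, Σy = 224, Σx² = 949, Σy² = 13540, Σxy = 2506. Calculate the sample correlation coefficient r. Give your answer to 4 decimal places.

0.5065

Numerator: nΣxy − (Σx)(Σy) = 11·2506 − (93)(224) = 6734
Denominator: √[(nΣx²−(Σx)²)(nΣy²−(Σy)²)]
  nΣx²−(Σx)² = 11·949 − 8649 = 1790;  nΣy²−(Σy)² = 11·13540 − 50176 = 98764
  √(1790·98764) = √176787560 = 13296.1483
r = 6734 / 13296.1483 = 0.5065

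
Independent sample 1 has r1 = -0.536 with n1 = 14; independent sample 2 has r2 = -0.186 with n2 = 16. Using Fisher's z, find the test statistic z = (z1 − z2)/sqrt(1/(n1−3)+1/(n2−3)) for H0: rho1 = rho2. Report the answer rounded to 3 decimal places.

-1.002

z1 = atanh(-0.536) = -0.598526,  z2 = atanh(-0.186) = -0.188191
SE = √(1/(n1−3) + 1/(n2−3)) = √(1/11 + 1/13) = √(0.0909091 + 0.0769231) = √0.1678322 = 0.409673
z = (z1 − z2)/SE = (-0.598526 − (-0.188191)) / 0.409673 = -0.410335 / 0.409673 = -1.002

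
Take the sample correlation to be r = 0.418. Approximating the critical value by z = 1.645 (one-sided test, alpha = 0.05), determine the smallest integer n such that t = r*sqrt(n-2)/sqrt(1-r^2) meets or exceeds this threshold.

15

Need r·√(n−2)/√(1−r²) ≥ 1.645
√(n−2) ≥ 1.645·√(1−0.174724) / 0.418 = 1.645·0.908447 / 0.418 = 3.5751
n−2 ≥ 12.7813  ⇒  n ≥ 14.7813
Smallest integer n = 15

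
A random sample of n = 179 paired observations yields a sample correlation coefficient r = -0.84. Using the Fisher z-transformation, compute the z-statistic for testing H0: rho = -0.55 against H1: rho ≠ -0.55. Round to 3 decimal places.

-7.997

z_r = atanh(-0.84) = -1.221174,  z_0 = atanh(-0.55) = -0.618381
SE = 1/√(n−3) = 1/√176 = 0.075378
z = (z_r − z_0)/SE = (-1.221174 − (-0.618381)) / 0.075378 = -0.602793 / 0.075378 = -7.997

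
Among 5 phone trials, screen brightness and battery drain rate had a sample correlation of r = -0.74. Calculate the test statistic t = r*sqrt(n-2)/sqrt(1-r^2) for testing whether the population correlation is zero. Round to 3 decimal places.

-1.906

t = r·√(n−2) / √(1−r²) with r = -0.74, n = 5
  = -0.74·√3 / √(1 − 0.5476)
  = -0.74·1.732051 / 0.672607
  = -1.281718 / 0.672607 = -1.906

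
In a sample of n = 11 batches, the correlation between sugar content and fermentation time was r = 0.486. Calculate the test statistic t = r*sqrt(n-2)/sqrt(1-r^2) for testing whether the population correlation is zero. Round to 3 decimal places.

1.668

t = r·√(n−2) / √(1−r²) with r = 0.486, n = 11
  = 0.486·√9 / √(1 − 0.236196)
  = 0.486·3.000000 / 0.873959
  = 1.458000 / 0.873959 = 1.668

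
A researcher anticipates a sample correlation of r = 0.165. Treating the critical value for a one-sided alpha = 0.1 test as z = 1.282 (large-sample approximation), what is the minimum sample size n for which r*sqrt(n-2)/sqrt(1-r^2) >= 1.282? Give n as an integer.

Need r·√(n−2)/√(1−r²) ≥ 1.282
√(n−2) ≥ 1.282·√(1−0.027225) / 0.165 = 1.282·0.986294 / 0.165 = 7.6632
n−2 ≥ 58.7246  ⇒  n ≥ 60.7246
Smallest integer n = 61

61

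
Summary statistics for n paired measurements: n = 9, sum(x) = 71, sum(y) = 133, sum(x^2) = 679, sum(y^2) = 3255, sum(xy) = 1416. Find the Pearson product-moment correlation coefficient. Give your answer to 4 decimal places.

S_xy = nΣxy − ΣxΣy = 9·1416 − 71·133 = 12744 − 9443 = 3301
S_xx = nΣx² − (Σx)² = 9·679 − 71² = 6111 − 5041 = 1070
S_yy = nΣy² − (Σy)² = 9·3255 − 133² = 29295 − 17689 = 11606
r = S_xy / √(S_xx·S_yy) = 3301 / √(1070·11606) = 3301 / √12418420 = 3301 / 3523.9779 = 0.9367

0.9367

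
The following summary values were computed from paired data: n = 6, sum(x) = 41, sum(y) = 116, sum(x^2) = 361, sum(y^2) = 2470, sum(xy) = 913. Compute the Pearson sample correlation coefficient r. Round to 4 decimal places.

0.8877

S_xy = nΣxy − ΣxΣy = 6·913 − 41·116 = 5478 − 4756 = 722
S_xx = nΣx² − (Σx)² = 6·361 − 41² = 2166 − 1681 = 485
S_yy = nΣy² − (Σy)² = 6·2470 − 116² = 14820 − 13456 = 1364
r = S_xy / √(S_xx·S_yy) = 722 / √(485·1364) = 722 / √661540 = 722 / 813.3511 = 0.8877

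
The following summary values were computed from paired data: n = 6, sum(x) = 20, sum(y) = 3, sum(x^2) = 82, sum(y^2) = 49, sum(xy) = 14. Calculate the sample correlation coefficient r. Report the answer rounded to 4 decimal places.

0.1482

Numerator: nΣxy − (Σx)(Σy) = 6·14 − (20)(3) = 24
Denominator: √[(nΣx²−(Σx)²)(nΣy²−(Σy)²)]
  nΣx²−(Σx)² = 6·82 − 400 = 92;  nΣy²−(Σy)² = 6·49 − 9 = 285
  √(92·285) = √26220 = 161.9259
r = 24 / 161.9259 = 0.1482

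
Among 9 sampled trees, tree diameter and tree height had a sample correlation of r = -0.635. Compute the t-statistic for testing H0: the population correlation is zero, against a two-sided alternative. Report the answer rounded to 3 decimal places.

t = r·√(n−2) / √(1−r²) with r = -0.635, n = 9
  = -0.635·√7 / √(1 − 0.403225)
  = -0.635·2.645751 / 0.772512
  = -1.680052 / 0.772512 = -2.175

-2.175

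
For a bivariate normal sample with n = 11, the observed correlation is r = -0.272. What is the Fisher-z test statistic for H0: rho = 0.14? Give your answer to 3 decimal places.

-1.188

Fisher z: atanh(-0.272) = -0.279022, atanh(0.14) = 0.140926
z = (z_r − z_0)·√(n−3) = (-0.279022 − 0.140926)·√8 = -0.419948 · 2.828427 = -1.188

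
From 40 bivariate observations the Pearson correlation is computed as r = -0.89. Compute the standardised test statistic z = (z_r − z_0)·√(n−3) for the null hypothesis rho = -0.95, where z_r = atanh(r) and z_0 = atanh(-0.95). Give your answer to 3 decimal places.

z_r = atanh(-0.89) = -1.421926,  z_0 = atanh(-0.95) = -1.831781
SE = 1/√(n−3) = 1/√37 = 0.164399
z = (z_r − z_0)/SE = (-1.421926 − (-1.831781)) / 0.164399 = 0.409855 / 0.164399 = 2.493

2.493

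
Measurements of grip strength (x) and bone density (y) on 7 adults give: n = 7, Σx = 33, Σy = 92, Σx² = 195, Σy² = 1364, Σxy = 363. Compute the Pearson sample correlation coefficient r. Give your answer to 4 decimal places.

S_xy = nΣxy − ΣxΣy = 7·363 − 33·92 = 2541 − 3036 = -495
S_xx = nΣx² − (Σx)² = 7·195 − 33² = 1365 − 1089 = 276
S_yy = nΣy² − (Σy)² = 7·1364 − 92² = 9548 − 8464 = 1084
r = S_xy / √(S_xx·S_yy) = -495 / √(276·1084) = -495 / √299184 = -495 / 546.9771 = -0.9050

-0.9050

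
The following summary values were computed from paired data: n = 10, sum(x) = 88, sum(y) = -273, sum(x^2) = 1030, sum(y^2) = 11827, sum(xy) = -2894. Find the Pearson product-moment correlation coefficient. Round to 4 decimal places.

-0.4649

S_xy = nΣxy − ΣxΣy = 10·(-2894) − 88·(-273) = -28940 − (-24024) = -4916
S_xx = nΣx² − (Σx)² = 10·1030 − 88² = 10300 − 7744 = 2556
S_yy = nΣy² − (Σy)² = 10·11827 − (-273)² = 118270 − 74529 = 43741
r = S_xy / √(S_xx·S_yy) = -4916 / √(2556·43741) = -4916 / √111801996 = -4916 / 10573.6463 = -0.4649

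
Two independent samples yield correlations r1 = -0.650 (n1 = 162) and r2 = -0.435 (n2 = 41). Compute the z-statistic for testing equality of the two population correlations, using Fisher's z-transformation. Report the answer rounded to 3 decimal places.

-1.713

z1 = atanh(-0.650) = -0.775299,  z2 = atanh(-0.435) = -0.466047
SE = √(1/(n1−3) + 1/(n2−3)) = √(1/159 + 1/38) = √(0.0062893 + 0.0263158) = √0.0326051 = 0.180569
z = (z1 − z2)/SE = (-0.775299 − (-0.466047)) / 0.180569 = -0.309252 / 0.180569 = -1.713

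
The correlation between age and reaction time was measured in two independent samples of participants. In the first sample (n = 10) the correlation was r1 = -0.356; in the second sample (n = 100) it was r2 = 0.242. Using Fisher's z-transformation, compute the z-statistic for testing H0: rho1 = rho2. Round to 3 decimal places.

z1 = atanh(-0.356) = -0.372298,  z2 = atanh(0.242) = 0.246897
SE = √(1/(n1−3) + 1/(n2−3)) = √(1/7 + 1/97) = √(0.1428571 + 0.0103093) = √0.1531664 = 0.391365
z = (z1 − z2)/SE = (-0.372298 − 0.246897) / 0.391365 = -0.619195 / 0.391365 = -1.582

-1.582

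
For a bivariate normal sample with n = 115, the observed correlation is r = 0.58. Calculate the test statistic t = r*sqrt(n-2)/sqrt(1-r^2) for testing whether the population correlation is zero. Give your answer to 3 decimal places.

7.569

1 − r² = 1 − 0.3364 = 0.6636;  √(1−r²) = 0.814616
√(n−2) = √113 = 10.630146
t = r·√(n−2)/√(1−r²) = 0.58 · 10.630146 / 0.814616 = 7.569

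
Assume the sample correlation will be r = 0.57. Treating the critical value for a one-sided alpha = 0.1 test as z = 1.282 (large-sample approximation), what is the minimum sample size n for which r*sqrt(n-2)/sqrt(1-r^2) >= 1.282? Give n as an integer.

Need r·√(n−2)/√(1−r²) ≥ 1.282
√(n−2) ≥ 1.282·√(1−0.3249) / 0.57 = 1.282·0.821645 / 0.57 = 1.8480
n−2 ≥ 3.4151  ⇒  n ≥ 5.4151
Smallest integer n = 6

6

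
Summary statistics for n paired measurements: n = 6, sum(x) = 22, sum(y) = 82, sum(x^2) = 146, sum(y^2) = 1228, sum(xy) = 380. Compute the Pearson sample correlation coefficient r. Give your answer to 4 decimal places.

0.9474

Numerator: nΣxy − (Σx)(Σy) = 6·380 − (22)(82) = 476
Denominator: √[(nΣx²−(Σx)²)(nΣy²−(Σy)²)]
  nΣx²−(Σx)² = 6·146 − 484 = 392;  nΣy²−(Σy)² = 6·1228 − 6724 = 644
  √(392·644) = √252448 = 502.4420
r = 476 / 502.4420 = 0.9474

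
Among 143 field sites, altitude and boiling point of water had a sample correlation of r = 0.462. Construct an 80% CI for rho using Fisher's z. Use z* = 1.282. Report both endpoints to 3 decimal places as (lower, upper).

(0.373, 0.543)

z_r = atanh(0.462) = 0.499851;  SE = 1/√(n−3) = 1/√140 = 0.084515
z-limits: 0.499851 ± 1.282·0.084515 = 0.499851 ± 0.108348 = [0.391503, 0.608199]
ρ-limits: (tanh 0.391503, tanh 0.608199) = (0.373, 0.543)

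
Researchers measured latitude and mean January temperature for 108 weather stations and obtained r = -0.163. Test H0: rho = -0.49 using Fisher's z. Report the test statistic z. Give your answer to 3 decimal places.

3.808

z_r = atanh(-0.163) = -0.164467,  z_0 = atanh(-0.49) = -0.536060
SE = 1/√(n−3) = 1/√105 = 0.097590
z = (z_r − z_0)/SE = (-0.164467 − (-0.536060)) / 0.097590 = 0.371593 / 0.097590 = 3.808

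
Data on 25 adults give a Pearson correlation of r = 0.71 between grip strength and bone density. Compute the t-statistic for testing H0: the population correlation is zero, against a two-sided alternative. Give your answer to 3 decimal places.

4.835

t = r·√(n−2) / √(1−r²) with r = 0.71, n = 25
  = 0.71·√23 / √(1 − 0.5041)
  = 0.71·4.795832 / 0.704202
  = 3.405041 / 0.704202 = 4.835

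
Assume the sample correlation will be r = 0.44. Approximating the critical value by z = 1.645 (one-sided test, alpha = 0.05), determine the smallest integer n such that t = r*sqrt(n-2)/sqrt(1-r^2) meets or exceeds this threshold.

r√(n−2)/√(1−r²) ≥ 1.645  ⇔  n−2 ≥ (1.645)²·(1−r²)/r²
(1−r²)/r² = (1−0.1936)/0.1936 = 4.1653
n ≥ 2 + 2.706025·4.1653 = 2 + 11.2714 = 13.2714
⌈13.2714⌉ = 14

14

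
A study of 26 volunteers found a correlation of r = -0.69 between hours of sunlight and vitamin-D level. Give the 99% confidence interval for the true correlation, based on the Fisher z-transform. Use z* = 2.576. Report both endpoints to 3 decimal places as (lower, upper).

z_r = atanh(-0.69) = -0.847956;  SE = 1/√(n−3) = 1/√23 = 0.208514
z-limits: -0.847956 ± 2.576·0.208514 = -0.847956 ± 0.537132 = [-1.385088, -0.310824]
ρ-limits: (tanh -1.385088, tanh -0.310824) = (-0.882, -0.301)

(-0.882, -0.301)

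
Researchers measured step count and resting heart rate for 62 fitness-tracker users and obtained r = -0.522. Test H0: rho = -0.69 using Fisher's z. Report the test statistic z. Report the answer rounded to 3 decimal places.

Fisher z: atanh(-0.522) = -0.579085, atanh(-0.69) = -0.847956
z = (z_r − z_0)·√(n−3) = (-0.579085 − (-0.847956))·√59 = 0.268871 · 7.681146 = 2.065

2.065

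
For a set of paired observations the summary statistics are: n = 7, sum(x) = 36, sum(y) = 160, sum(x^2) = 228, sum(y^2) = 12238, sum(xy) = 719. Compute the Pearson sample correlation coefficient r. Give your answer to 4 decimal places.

S_xy = nΣxy − ΣxΣy = 7·719 − 36·160 = 5033 − 5760 = -727
S_xx = nΣx² − (Σx)² = 7·228 − 36² = 1596 − 1296 = 300
S_yy = nΣy² − (Σy)² = 7·12238 − 160² = 85666 − 25600 = 60066
r = S_xy / √(S_xx·S_yy) = -727 / √(300·60066) = -727 / √18019800 = -727 / 4244.9735 = -0.1713

-0.1713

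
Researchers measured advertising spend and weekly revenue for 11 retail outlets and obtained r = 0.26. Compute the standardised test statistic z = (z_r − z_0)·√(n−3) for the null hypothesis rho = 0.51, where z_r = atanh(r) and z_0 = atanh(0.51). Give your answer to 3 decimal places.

z_r = atanh(0.26) = 0.266108,  z_0 = atanh(0.51) = 0.562730
SE = 1/√(n−3) = 1/√8 = 0.353553
z = (z_r − z_0)/SE = (0.266108 − 0.562730) / 0.353553 = -0.296622 / 0.353553 = -0.839

-0.839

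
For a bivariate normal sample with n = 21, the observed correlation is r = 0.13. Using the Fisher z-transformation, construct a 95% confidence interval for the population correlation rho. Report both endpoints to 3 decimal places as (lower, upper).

z_r = atanh(0.13) = 0.130740;  SE = 1/√(n−3) = 1/√18 = 0.235702
z-limits: 0.130740 ± 1.960·0.235702 = 0.130740 ± 0.461976 = [-0.331236, 0.592716]
ρ-limits: (tanh -0.331236, tanh 0.592716) = (-0.320, 0.532)

(-0.320, 0.532)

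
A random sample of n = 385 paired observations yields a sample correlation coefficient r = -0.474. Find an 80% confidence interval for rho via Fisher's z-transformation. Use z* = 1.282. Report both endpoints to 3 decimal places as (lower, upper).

(-0.523, -0.422)

Fisher z: z_r = atanh(r) = ½·ln((1+(-0.474))/(1−(-0.474))) = -0.515217
SE(z) = 1/√(n−3) = 1/√382 = 0.051164
80% ⇒ z* = 1.282; margin = 1.282·0.051164 = 0.065592
CI on z-scale: (-0.580809, -0.449625)
Back-transform: tanh(-0.580809) = -0.523253, tanh(-0.449625) = -0.421591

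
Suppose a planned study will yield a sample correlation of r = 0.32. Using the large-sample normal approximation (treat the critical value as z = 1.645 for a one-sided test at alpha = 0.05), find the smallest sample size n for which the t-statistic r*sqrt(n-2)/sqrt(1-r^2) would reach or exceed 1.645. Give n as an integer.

Need r·√(n−2)/√(1−r²) ≥ 1.645
√(n−2) ≥ 1.645·√(1−0.1024) / 0.32 = 1.645·0.947418 / 0.32 = 4.8703
n−2 ≥ 23.7198  ⇒  n ≥ 25.7198
Smallest integer n = 26

26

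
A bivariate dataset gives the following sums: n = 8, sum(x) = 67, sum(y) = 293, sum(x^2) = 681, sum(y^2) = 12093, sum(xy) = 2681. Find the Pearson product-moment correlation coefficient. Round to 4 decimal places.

0.5621

S_xy = nΣxy − ΣxΣy = 8·2681 − 67·293 = 21448 − 19631 = 1817
S_xx = nΣx² − (Σx)² = 8·681 − 67² = 5448 − 4489 = 959
S_yy = nΣy² − (Σy)² = 8·12093 − 293² = 96744 − 85849 = 10895
r = S_xy / √(S_xx·S_yy) = 1817 / √(959·10895) = 1817 / √10448305 = 1817 / 3232.3838 = 0.5621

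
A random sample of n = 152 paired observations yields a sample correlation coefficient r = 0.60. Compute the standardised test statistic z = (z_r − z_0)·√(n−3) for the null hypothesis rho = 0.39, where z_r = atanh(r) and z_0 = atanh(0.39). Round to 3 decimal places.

z_r = atanh(0.60) = 0.693147,  z_0 = atanh(0.39) = 0.411800
SE = 1/√(n−3) = 1/√149 = 0.081923
z = (z_r − z_0)/SE = (0.693147 − 0.411800) / 0.081923 = 0.281347 / 0.081923 = 3.434

3.434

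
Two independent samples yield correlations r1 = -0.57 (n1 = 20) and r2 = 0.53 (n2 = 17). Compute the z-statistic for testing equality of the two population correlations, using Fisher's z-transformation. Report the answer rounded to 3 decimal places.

-3.429

Fisher z-transforms: z1 = atanh(-0.57) = -0.647523, z2 = atanh(0.53) = 0.590145; difference d = -1.237668
Var(d) = 1/17 + 1/14 = 0.0588235 + 0.0714286 = 0.1302521
z = d/√Var(d) = -1.237668 / √0.1302521 = -1.237668 / 0.360905 = -3.429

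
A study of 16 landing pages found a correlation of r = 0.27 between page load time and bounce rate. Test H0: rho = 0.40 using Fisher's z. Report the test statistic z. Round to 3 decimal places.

z_r = atanh(0.27) = 0.276864,  z_0 = atanh(0.40) = 0.423649
SE = 1/√(n−3) = 1/√13 = 0.277350
z = (z_r − z_0)/SE = (0.276864 − 0.423649) / 0.277350 = -0.146785 / 0.277350 = -0.529

-0.529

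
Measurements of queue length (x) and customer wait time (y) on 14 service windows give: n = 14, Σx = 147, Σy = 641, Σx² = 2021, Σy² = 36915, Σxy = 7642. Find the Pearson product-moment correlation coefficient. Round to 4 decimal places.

0.4795

Numerator: nΣxy − (Σx)(Σy) = 14·7642 − (147)(641) = 12761
Denominator: √[(nΣx²−(Σx)²)(nΣy²−(Σy)²)]
  nΣx²−(Σx)² = 14·2021 − 21609 = 6685;  nΣy²−(Σy)² = 14·36915 − 410881 = 105929
  √(6685·105929) = √708135365 = 26610.8129
r = 12761 / 26610.8129 = 0.4795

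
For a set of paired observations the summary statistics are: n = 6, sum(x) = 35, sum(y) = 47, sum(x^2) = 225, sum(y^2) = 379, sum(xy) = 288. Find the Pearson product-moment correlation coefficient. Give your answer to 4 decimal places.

S_xy = nΣxy − ΣxΣy = 6·288 − 35·47 = 1728 − 1645 = 83
S_xx = nΣx² − (Σx)² = 6·225 − 35² = 1350 − 1225 = 125
S_yy = nΣy² − (Σy)² = 6·379 − 47² = 2274 − 2209 = 65
r = S_xy / √(S_xx·S_yy) = 83 / √(125·65) = 83 / √8125 = 83 / 90.1388 = 0.9208

0.9208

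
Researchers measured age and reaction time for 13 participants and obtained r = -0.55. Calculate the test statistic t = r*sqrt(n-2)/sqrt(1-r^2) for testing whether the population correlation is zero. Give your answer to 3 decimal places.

-2.184

1 − r² = 1 − 0.3025 = 0.6975;  √(1−r²) = 0.835165
√(n−2) = √11 = 3.316625
t = r·√(n−2)/√(1−r²) = -0.55 · 3.316625 / 0.835165 = -2.184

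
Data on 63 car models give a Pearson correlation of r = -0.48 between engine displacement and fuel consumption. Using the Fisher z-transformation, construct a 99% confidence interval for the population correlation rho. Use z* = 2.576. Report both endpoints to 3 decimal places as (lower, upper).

z_r = atanh(-0.48) = -0.522984;  SE = 1/√(n−3) = 1/√60 = 0.129099
z-limits: -0.522984 ± 2.576·0.129099 = -0.522984 ± 0.332559 = [-0.855543, -0.190425]
ρ-limits: (tanh -0.855543, tanh -0.190425) = (-0.694, -0.188)

(-0.694, -0.188)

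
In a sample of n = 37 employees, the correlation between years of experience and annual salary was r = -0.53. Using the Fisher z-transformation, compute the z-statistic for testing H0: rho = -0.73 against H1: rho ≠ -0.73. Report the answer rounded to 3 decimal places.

Fisher z: atanh(-0.53) = -0.590145, atanh(-0.73) = -0.928727
z = (z_r − z_0)·√(n−3) = (-0.590145 − (-0.928727))·√34 = 0.338582 · 5.830952 = 1.974

1.974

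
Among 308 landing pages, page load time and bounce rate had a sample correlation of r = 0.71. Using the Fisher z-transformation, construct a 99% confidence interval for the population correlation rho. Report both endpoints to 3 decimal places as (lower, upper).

(0.629, 0.776)

z_r = atanh(0.71) = 0.887184;  SE = 1/√(n−3) = 1/√305 = 0.057260
z-limits: 0.887184 ± 2.576·0.057260 = 0.887184 ± 0.147502 = [0.739682, 1.034686]
ρ-limits: (tanh 0.739682, tanh 1.034686) = (0.629, 0.776)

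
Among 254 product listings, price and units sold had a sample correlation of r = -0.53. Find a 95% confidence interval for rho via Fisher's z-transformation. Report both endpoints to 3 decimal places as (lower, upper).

(-0.613, -0.435)

z_r = atanh(-0.53) = -0.590145;  SE = 1/√(n−3) = 1/√251 = 0.063119
z-limits: -0.590145 ± 1.960·0.063119 = -0.590145 ± 0.123713 = [-0.713858, -0.466432]
ρ-limits: (tanh -0.713858, tanh -0.466432) = (-0.613, -0.435)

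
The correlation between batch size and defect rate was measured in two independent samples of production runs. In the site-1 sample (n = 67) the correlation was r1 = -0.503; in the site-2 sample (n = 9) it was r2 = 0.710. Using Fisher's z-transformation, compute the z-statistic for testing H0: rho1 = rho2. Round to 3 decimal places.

z1 = atanh(-0.503) = -0.553314,  z2 = atanh(0.710) = 0.887184
SE = √(1/(n1−3) + 1/(n2−3)) = √(1/64 + 1/6) = √(0.0156250 + 0.1666667) = √0.1822917 = 0.426956
z = (z1 − z2)/SE = (-0.553314 − 0.887184) / 0.426956 = -1.440498 / 0.426956 = -3.374

-3.374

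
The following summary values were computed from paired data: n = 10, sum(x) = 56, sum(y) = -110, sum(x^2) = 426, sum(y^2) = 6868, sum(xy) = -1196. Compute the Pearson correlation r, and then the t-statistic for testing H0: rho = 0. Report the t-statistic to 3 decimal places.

Numerator: nΣxy − (Σx)(Σy) = 10·(-1196) − (56)(-110) = -5800
Denominator: √[(nΣx²−(Σx)²)(nΣy²−(Σy)²)]
  nΣx²−(Σx)² = 10·426 − 3136 = 1124;  nΣy²−(Σy)² = 10·6868 − 12100 = 56580
  √(1124·56580) = √63595920 = 7974.7050
r = -5800 / 7974.7050 = -0.7273
t = r·√(n−2)/√(1−r²) = -0.7273·√8 / √(1−0.528965) = -2.057115 / 0.686320 = -2.997

-2.997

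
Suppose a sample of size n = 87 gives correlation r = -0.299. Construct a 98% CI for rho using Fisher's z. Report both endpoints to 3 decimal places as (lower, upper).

(-0.510, -0.055)

z_r = atanh(-0.299) = -0.308421;  SE = 1/√(n−3) = 1/√84 = 0.109109
z-limits: -0.308421 ± 2.326·0.109109 = -0.308421 ± 0.253788 = [-0.562209, -0.054633]
ρ-limits: (tanh -0.562209, tanh -0.054633) = (-0.510, -0.055)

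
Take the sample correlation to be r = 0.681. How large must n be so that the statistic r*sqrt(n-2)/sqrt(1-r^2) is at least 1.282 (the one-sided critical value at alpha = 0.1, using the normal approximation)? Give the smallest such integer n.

4

Need r·√(n−2)/√(1−r²) ≥ 1.282
√(n−2) ≥ 1.282·√(1−0.463761) / 0.681 = 1.282·0.732283 / 0.681 = 1.3785
n−2 ≥ 1.9003  ⇒  n ≥ 3.9003
Smallest integer n = 4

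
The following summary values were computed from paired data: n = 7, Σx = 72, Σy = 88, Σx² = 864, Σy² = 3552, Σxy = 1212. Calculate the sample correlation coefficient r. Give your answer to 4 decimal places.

0.5585

S_xy = nΣxy − ΣxΣy = 7·1212 − 72·88 = 8484 − 6336 = 2148
S_xx = nΣx² − (Σx)² = 7·864 − 72² = 6048 − 5184 = 864
S_yy = nΣy² − (Σy)² = 7·3552 − 88² = 24864 − 7744 = 17120
r = S_xy / √(S_xx·S_yy) = 2148 / √(864·17120) = 2148 / √14791680 = 2148 / 3845.9953 = 0.5585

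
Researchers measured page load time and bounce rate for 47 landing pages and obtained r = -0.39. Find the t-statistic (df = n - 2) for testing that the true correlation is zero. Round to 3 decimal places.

-2.841

t = r·√(n−2) / √(1−r²) with r = -0.39, n = 47
  = -0.39·√45 / √(1 − 0.1521)
  = -0.39·6.708204 / 0.920815
  = -2.616200 / 0.920815 = -2.841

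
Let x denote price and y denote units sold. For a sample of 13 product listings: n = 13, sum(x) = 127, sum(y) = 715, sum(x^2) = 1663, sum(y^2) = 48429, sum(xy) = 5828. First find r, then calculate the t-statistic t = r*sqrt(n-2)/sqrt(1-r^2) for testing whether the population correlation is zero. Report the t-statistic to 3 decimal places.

S_xy = nΣxy − ΣxΣy = 13·5828 − 127·715 = 75764 − 90805 = -15041
S_xx = nΣx² − (Σx)² = 13·1663 − 127² = 21619 − 16129 = 5490
S_yy = nΣy² − (Σy)² = 13·48429 − 715² = 629577 − 511225 = 118352
r = S_xy / √(S_xx·S_yy) = -15041 / √(5490·118352) = -15041 / √649752480 = -15041 / 25490.2428 = -0.5901
t = r·√(n−2)/√(1−r²) = -0.5901·√11 / √(1−0.348218) = -1.957140 / 0.807330 = -2.424

-2.424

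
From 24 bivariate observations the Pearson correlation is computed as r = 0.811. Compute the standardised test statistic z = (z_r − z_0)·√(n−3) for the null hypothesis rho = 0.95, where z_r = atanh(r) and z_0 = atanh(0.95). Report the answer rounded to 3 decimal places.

z_r = atanh(0.811) = 1.129944,  z_0 = atanh(0.95) = 1.831781
SE = 1/√(n−3) = 1/√21 = 0.218218
z = (z_r − z_0)/SE = (1.129944 − 1.831781) / 0.218218 = -0.701837 / 0.218218 = -3.216

-3.216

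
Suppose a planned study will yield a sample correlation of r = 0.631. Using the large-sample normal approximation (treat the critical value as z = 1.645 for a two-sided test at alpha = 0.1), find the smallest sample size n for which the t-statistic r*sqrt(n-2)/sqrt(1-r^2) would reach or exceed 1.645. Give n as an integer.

7

r√(n−2)/√(1−r²) ≥ 1.645  ⇔  n−2 ≥ (1.645)²·(1−r²)/r²
(1−r²)/r² = (1−0.398161)/0.398161 = 1.5115
n ≥ 2 + 2.706025·1.5115 = 2 + 4.0902 = 6.0902
⌈6.0902⌉ = 7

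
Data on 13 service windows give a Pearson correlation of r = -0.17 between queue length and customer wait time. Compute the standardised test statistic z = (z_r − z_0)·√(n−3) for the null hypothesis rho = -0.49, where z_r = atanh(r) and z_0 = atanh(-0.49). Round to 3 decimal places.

1.152

Fisher z: atanh(-0.17) = -0.171667, atanh(-0.49) = -0.536060
z = (z_r − z_0)·√(n−3) = (-0.171667 − (-0.536060))·√10 = 0.364393 · 3.162278 = 1.152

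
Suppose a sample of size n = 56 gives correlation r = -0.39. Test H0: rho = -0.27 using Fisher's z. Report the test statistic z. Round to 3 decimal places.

-0.982

Fisher z: atanh(-0.39) = -0.411800, atanh(-0.27) = -0.276864
z = (z_r − z_0)·√(n−3) = (-0.411800 − (-0.276864))·√53 = -0.134936 · 7.280110 = -0.982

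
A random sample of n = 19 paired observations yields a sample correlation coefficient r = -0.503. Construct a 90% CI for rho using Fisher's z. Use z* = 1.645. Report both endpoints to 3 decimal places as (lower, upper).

Fisher z: z_r = atanh(r) = ½·ln((1+(-0.503))/(1−(-0.503))) = -0.553314
SE(z) = 1/√(n−3) = 1/√16 = 0.250000
90% ⇒ z* = 1.645; margin = 1.645·0.250000 = 0.411250
CI on z-scale: (-0.964564, -0.142064)
Back-transform: tanh(-0.964564) = -0.746306, tanh(-0.142064) = -0.141116

(-0.746, -0.141)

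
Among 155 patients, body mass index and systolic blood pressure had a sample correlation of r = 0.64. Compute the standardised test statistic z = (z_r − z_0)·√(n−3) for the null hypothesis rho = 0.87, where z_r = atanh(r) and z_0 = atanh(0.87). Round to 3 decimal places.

-7.088

z_r = atanh(0.64) = 0.758174,  z_0 = atanh(0.87) = 1.333080
SE = 1/√(n−3) = 1/√152 = 0.081111
z = (z_r − z_0)/SE = (0.758174 − 1.333080) / 0.081111 = -0.574906 / 0.081111 = -7.088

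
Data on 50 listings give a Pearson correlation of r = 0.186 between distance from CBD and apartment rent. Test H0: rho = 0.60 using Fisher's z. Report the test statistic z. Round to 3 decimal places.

-3.462

Fisher z: atanh(0.186) = 0.188191, atanh(0.60) = 0.693147
z = (z_r − z_0)·√(n−3) = (0.188191 − 0.693147)·√47 = -0.504956 · 6.855655 = -3.462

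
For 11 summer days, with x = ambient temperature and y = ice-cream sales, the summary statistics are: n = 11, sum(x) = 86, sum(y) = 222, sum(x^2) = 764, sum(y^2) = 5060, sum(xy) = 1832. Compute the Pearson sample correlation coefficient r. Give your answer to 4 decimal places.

Numerator: nΣxy − (Σx)(Σy) = 11·1832 − (86)(222) = 1060
Denominator: √[(nΣx²−(Σx)²)(nΣy²−(Σy)²)]
  nΣx²−(Σx)² = 11·764 − 7396 = 1008;  nΣy²−(Σy)² = 11·5060 − 49284 = 6376
  √(1008·6376) = √6427008 = 2535.1544
r = 1060 / 2535.1544 = 0.4181

0.4181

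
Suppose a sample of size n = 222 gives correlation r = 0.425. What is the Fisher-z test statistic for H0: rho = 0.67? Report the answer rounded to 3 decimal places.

-5.283

Fisher z: atanh(0.425) = 0.453779, atanh(0.67) = 0.810743
z = (z_r − z_0)·√(n−3) = (0.453779 − 0.810743)·√219 = -0.356964 · 14.798649 = -5.283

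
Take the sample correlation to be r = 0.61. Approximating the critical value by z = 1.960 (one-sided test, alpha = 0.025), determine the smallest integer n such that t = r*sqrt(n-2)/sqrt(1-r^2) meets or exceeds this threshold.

9

r√(n−2)/√(1−r²) ≥ 1.960  ⇔  n−2 ≥ (1.960)²·(1−r²)/r²
(1−r²)/r² = (1−0.3721)/0.3721 = 1.6874
n ≥ 2 + 3.8416·1.6874 = 2 + 6.4823 = 8.4823
⌈8.4823⌉ = 9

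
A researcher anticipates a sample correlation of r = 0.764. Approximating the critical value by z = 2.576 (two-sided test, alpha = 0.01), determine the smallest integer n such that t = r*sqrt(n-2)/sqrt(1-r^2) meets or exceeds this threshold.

Need r·√(n−2)/√(1−r²) ≥ 2.576
√(n−2) ≥ 2.576·√(1−0.583696) / 0.764 = 2.576·0.645216 / 0.764 = 2.1755
n−2 ≥ 4.7328  ⇒  n ≥ 6.7328
Smallest integer n = 7

7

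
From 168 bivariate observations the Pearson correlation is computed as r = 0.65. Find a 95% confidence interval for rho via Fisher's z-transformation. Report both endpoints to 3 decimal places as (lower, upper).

(0.553, 0.730)

z_r = atanh(0.65) = 0.775299;  SE = 1/√(n−3) = 1/√165 = 0.077850
z-limits: 0.775299 ± 1.960·0.077850 = 0.775299 ± 0.152586 = [0.622713, 0.927885]
ρ-limits: (tanh 0.622713, tanh 0.927885) = (0.553, 0.730)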